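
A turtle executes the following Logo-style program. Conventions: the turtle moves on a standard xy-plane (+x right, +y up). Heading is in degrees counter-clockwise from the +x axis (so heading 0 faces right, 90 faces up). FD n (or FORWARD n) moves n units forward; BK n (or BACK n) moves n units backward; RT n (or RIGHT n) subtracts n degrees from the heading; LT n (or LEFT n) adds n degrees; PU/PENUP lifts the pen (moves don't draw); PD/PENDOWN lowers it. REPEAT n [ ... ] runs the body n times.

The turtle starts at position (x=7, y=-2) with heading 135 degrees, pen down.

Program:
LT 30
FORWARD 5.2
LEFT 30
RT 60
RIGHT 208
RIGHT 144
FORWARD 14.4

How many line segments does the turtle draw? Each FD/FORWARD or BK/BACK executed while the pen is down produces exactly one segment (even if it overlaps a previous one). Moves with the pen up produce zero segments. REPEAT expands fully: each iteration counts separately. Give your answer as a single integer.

Answer: 2

Derivation:
Executing turtle program step by step:
Start: pos=(7,-2), heading=135, pen down
LT 30: heading 135 -> 165
FD 5.2: (7,-2) -> (1.977,-0.654) [heading=165, draw]
LT 30: heading 165 -> 195
RT 60: heading 195 -> 135
RT 208: heading 135 -> 287
RT 144: heading 287 -> 143
FD 14.4: (1.977,-0.654) -> (-9.523,8.012) [heading=143, draw]
Final: pos=(-9.523,8.012), heading=143, 2 segment(s) drawn
Segments drawn: 2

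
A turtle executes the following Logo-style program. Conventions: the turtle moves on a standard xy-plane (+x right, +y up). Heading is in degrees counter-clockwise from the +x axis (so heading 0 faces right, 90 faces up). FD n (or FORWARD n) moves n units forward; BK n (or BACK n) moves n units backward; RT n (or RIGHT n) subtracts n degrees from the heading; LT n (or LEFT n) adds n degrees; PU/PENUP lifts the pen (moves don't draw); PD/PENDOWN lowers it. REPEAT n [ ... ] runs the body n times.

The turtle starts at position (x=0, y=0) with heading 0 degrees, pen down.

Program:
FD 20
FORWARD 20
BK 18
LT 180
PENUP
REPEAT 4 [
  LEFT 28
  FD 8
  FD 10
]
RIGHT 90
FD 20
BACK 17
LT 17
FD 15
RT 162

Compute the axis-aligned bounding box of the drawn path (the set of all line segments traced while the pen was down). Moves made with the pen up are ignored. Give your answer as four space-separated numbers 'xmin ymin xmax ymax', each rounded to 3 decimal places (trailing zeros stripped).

Executing turtle program step by step:
Start: pos=(0,0), heading=0, pen down
FD 20: (0,0) -> (20,0) [heading=0, draw]
FD 20: (20,0) -> (40,0) [heading=0, draw]
BK 18: (40,0) -> (22,0) [heading=0, draw]
LT 180: heading 0 -> 180
PU: pen up
REPEAT 4 [
  -- iteration 1/4 --
  LT 28: heading 180 -> 208
  FD 8: (22,0) -> (14.936,-3.756) [heading=208, move]
  FD 10: (14.936,-3.756) -> (6.107,-8.45) [heading=208, move]
  -- iteration 2/4 --
  LT 28: heading 208 -> 236
  FD 8: (6.107,-8.45) -> (1.633,-15.083) [heading=236, move]
  FD 10: (1.633,-15.083) -> (-3.959,-23.373) [heading=236, move]
  -- iteration 3/4 --
  LT 28: heading 236 -> 264
  FD 8: (-3.959,-23.373) -> (-4.795,-31.329) [heading=264, move]
  FD 10: (-4.795,-31.329) -> (-5.84,-41.275) [heading=264, move]
  -- iteration 4/4 --
  LT 28: heading 264 -> 292
  FD 8: (-5.84,-41.275) -> (-2.843,-48.692) [heading=292, move]
  FD 10: (-2.843,-48.692) -> (0.903,-57.964) [heading=292, move]
]
RT 90: heading 292 -> 202
FD 20: (0.903,-57.964) -> (-17.641,-65.456) [heading=202, move]
BK 17: (-17.641,-65.456) -> (-1.879,-59.088) [heading=202, move]
LT 17: heading 202 -> 219
FD 15: (-1.879,-59.088) -> (-13.536,-68.527) [heading=219, move]
RT 162: heading 219 -> 57
Final: pos=(-13.536,-68.527), heading=57, 3 segment(s) drawn

Segment endpoints: x in {0, 20, 22, 40}, y in {0}
xmin=0, ymin=0, xmax=40, ymax=0

Answer: 0 0 40 0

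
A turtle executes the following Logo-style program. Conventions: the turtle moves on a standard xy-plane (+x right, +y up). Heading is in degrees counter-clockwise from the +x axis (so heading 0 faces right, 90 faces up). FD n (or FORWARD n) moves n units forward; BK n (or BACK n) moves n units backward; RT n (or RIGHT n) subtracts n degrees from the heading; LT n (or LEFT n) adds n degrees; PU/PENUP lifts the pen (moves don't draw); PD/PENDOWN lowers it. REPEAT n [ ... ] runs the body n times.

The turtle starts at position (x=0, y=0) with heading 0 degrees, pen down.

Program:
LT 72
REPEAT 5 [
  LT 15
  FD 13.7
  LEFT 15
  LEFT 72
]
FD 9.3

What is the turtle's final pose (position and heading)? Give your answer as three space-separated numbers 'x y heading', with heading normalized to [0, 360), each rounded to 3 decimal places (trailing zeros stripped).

Answer: -13.014 9.674 222

Derivation:
Executing turtle program step by step:
Start: pos=(0,0), heading=0, pen down
LT 72: heading 0 -> 72
REPEAT 5 [
  -- iteration 1/5 --
  LT 15: heading 72 -> 87
  FD 13.7: (0,0) -> (0.717,13.681) [heading=87, draw]
  LT 15: heading 87 -> 102
  LT 72: heading 102 -> 174
  -- iteration 2/5 --
  LT 15: heading 174 -> 189
  FD 13.7: (0.717,13.681) -> (-12.814,11.538) [heading=189, draw]
  LT 15: heading 189 -> 204
  LT 72: heading 204 -> 276
  -- iteration 3/5 --
  LT 15: heading 276 -> 291
  FD 13.7: (-12.814,11.538) -> (-7.905,-1.252) [heading=291, draw]
  LT 15: heading 291 -> 306
  LT 72: heading 306 -> 18
  -- iteration 4/5 --
  LT 15: heading 18 -> 33
  FD 13.7: (-7.905,-1.252) -> (3.585,6.21) [heading=33, draw]
  LT 15: heading 33 -> 48
  LT 72: heading 48 -> 120
  -- iteration 5/5 --
  LT 15: heading 120 -> 135
  FD 13.7: (3.585,6.21) -> (-6.102,15.897) [heading=135, draw]
  LT 15: heading 135 -> 150
  LT 72: heading 150 -> 222
]
FD 9.3: (-6.102,15.897) -> (-13.014,9.674) [heading=222, draw]
Final: pos=(-13.014,9.674), heading=222, 6 segment(s) drawn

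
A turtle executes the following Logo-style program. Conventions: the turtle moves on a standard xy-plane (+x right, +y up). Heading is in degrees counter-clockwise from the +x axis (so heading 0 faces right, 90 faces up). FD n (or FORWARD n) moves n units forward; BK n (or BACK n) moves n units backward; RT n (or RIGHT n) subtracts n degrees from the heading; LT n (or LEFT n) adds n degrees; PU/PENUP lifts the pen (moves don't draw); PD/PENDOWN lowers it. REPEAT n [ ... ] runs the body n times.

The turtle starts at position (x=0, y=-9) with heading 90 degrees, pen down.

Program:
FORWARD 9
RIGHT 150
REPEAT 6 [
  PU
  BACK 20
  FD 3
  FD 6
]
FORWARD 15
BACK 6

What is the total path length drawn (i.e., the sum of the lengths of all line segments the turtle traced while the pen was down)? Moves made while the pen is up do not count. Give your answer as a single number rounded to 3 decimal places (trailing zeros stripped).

Answer: 9

Derivation:
Executing turtle program step by step:
Start: pos=(0,-9), heading=90, pen down
FD 9: (0,-9) -> (0,0) [heading=90, draw]
RT 150: heading 90 -> 300
REPEAT 6 [
  -- iteration 1/6 --
  PU: pen up
  BK 20: (0,0) -> (-10,17.321) [heading=300, move]
  FD 3: (-10,17.321) -> (-8.5,14.722) [heading=300, move]
  FD 6: (-8.5,14.722) -> (-5.5,9.526) [heading=300, move]
  -- iteration 2/6 --
  PU: pen up
  BK 20: (-5.5,9.526) -> (-15.5,26.847) [heading=300, move]
  FD 3: (-15.5,26.847) -> (-14,24.249) [heading=300, move]
  FD 6: (-14,24.249) -> (-11,19.053) [heading=300, move]
  -- iteration 3/6 --
  PU: pen up
  BK 20: (-11,19.053) -> (-21,36.373) [heading=300, move]
  FD 3: (-21,36.373) -> (-19.5,33.775) [heading=300, move]
  FD 6: (-19.5,33.775) -> (-16.5,28.579) [heading=300, move]
  -- iteration 4/6 --
  PU: pen up
  BK 20: (-16.5,28.579) -> (-26.5,45.899) [heading=300, move]
  FD 3: (-26.5,45.899) -> (-25,43.301) [heading=300, move]
  FD 6: (-25,43.301) -> (-22,38.105) [heading=300, move]
  -- iteration 5/6 --
  PU: pen up
  BK 20: (-22,38.105) -> (-32,55.426) [heading=300, move]
  FD 3: (-32,55.426) -> (-30.5,52.828) [heading=300, move]
  FD 6: (-30.5,52.828) -> (-27.5,47.631) [heading=300, move]
  -- iteration 6/6 --
  PU: pen up
  BK 20: (-27.5,47.631) -> (-37.5,64.952) [heading=300, move]
  FD 3: (-37.5,64.952) -> (-36,62.354) [heading=300, move]
  FD 6: (-36,62.354) -> (-33,57.158) [heading=300, move]
]
FD 15: (-33,57.158) -> (-25.5,44.167) [heading=300, move]
BK 6: (-25.5,44.167) -> (-28.5,49.363) [heading=300, move]
Final: pos=(-28.5,49.363), heading=300, 1 segment(s) drawn

Segment lengths:
  seg 1: (0,-9) -> (0,0), length = 9
Total = 9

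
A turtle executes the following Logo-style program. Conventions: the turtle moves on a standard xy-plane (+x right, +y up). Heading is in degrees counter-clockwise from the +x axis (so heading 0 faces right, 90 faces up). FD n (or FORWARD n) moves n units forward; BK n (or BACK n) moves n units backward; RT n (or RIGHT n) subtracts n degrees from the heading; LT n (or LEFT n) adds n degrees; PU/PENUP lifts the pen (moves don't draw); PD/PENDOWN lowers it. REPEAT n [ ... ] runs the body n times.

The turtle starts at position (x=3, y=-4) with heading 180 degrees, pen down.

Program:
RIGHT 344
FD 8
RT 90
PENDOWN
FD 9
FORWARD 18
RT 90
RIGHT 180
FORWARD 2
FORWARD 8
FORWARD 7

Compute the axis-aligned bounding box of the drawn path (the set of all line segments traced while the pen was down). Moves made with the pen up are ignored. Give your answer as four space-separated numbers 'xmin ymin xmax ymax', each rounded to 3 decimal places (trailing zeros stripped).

Executing turtle program step by step:
Start: pos=(3,-4), heading=180, pen down
RT 344: heading 180 -> 196
FD 8: (3,-4) -> (-4.69,-6.205) [heading=196, draw]
RT 90: heading 196 -> 106
PD: pen down
FD 9: (-4.69,-6.205) -> (-7.171,2.446) [heading=106, draw]
FD 18: (-7.171,2.446) -> (-12.132,19.749) [heading=106, draw]
RT 90: heading 106 -> 16
RT 180: heading 16 -> 196
FD 2: (-12.132,19.749) -> (-14.055,19.198) [heading=196, draw]
FD 8: (-14.055,19.198) -> (-21.745,16.993) [heading=196, draw]
FD 7: (-21.745,16.993) -> (-28.474,15.063) [heading=196, draw]
Final: pos=(-28.474,15.063), heading=196, 6 segment(s) drawn

Segment endpoints: x in {-28.474, -21.745, -14.055, -12.132, -7.171, -4.69, 3}, y in {-6.205, -4, 2.446, 15.063, 16.993, 19.198, 19.749}
xmin=-28.474, ymin=-6.205, xmax=3, ymax=19.749

Answer: -28.474 -6.205 3 19.749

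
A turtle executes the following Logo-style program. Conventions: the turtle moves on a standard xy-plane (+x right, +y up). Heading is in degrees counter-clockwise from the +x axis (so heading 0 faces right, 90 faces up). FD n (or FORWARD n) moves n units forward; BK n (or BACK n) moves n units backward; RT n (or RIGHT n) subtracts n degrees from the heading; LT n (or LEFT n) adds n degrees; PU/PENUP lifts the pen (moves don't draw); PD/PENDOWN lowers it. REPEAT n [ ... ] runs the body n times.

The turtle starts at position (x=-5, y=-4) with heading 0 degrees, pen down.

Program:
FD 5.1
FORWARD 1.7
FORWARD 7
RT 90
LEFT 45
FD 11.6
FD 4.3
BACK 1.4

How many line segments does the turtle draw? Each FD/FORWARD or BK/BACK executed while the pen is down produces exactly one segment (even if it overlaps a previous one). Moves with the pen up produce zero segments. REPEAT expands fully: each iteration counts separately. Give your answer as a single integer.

Answer: 6

Derivation:
Executing turtle program step by step:
Start: pos=(-5,-4), heading=0, pen down
FD 5.1: (-5,-4) -> (0.1,-4) [heading=0, draw]
FD 1.7: (0.1,-4) -> (1.8,-4) [heading=0, draw]
FD 7: (1.8,-4) -> (8.8,-4) [heading=0, draw]
RT 90: heading 0 -> 270
LT 45: heading 270 -> 315
FD 11.6: (8.8,-4) -> (17.002,-12.202) [heading=315, draw]
FD 4.3: (17.002,-12.202) -> (20.043,-15.243) [heading=315, draw]
BK 1.4: (20.043,-15.243) -> (19.053,-14.253) [heading=315, draw]
Final: pos=(19.053,-14.253), heading=315, 6 segment(s) drawn
Segments drawn: 6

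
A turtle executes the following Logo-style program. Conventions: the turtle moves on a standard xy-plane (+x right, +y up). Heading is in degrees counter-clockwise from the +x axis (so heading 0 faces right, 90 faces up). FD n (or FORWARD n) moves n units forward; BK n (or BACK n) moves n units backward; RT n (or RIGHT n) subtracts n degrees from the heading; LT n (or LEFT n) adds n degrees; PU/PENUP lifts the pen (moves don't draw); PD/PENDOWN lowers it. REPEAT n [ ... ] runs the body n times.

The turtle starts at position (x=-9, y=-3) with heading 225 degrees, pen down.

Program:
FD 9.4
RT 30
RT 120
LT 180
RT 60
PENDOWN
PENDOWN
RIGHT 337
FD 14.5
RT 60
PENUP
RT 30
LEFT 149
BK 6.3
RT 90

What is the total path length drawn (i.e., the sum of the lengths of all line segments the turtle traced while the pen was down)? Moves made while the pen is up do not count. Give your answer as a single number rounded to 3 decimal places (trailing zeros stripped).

Answer: 23.9

Derivation:
Executing turtle program step by step:
Start: pos=(-9,-3), heading=225, pen down
FD 9.4: (-9,-3) -> (-15.647,-9.647) [heading=225, draw]
RT 30: heading 225 -> 195
RT 120: heading 195 -> 75
LT 180: heading 75 -> 255
RT 60: heading 255 -> 195
PD: pen down
PD: pen down
RT 337: heading 195 -> 218
FD 14.5: (-15.647,-9.647) -> (-27.073,-18.574) [heading=218, draw]
RT 60: heading 218 -> 158
PU: pen up
RT 30: heading 158 -> 128
LT 149: heading 128 -> 277
BK 6.3: (-27.073,-18.574) -> (-27.841,-12.321) [heading=277, move]
RT 90: heading 277 -> 187
Final: pos=(-27.841,-12.321), heading=187, 2 segment(s) drawn

Segment lengths:
  seg 1: (-9,-3) -> (-15.647,-9.647), length = 9.4
  seg 2: (-15.647,-9.647) -> (-27.073,-18.574), length = 14.5
Total = 23.9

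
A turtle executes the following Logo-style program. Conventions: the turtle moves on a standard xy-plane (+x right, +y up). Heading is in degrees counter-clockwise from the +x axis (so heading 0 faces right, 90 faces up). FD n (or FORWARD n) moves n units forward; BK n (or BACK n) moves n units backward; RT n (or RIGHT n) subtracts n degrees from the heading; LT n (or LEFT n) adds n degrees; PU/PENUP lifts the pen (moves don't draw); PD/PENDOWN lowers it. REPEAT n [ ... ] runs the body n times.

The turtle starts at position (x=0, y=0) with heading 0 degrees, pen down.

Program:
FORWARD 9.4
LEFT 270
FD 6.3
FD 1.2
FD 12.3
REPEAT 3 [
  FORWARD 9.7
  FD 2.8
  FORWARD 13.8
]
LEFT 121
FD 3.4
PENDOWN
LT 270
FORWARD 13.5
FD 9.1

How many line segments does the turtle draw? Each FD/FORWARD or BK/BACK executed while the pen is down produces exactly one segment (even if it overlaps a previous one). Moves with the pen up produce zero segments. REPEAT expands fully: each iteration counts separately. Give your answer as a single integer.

Answer: 16

Derivation:
Executing turtle program step by step:
Start: pos=(0,0), heading=0, pen down
FD 9.4: (0,0) -> (9.4,0) [heading=0, draw]
LT 270: heading 0 -> 270
FD 6.3: (9.4,0) -> (9.4,-6.3) [heading=270, draw]
FD 1.2: (9.4,-6.3) -> (9.4,-7.5) [heading=270, draw]
FD 12.3: (9.4,-7.5) -> (9.4,-19.8) [heading=270, draw]
REPEAT 3 [
  -- iteration 1/3 --
  FD 9.7: (9.4,-19.8) -> (9.4,-29.5) [heading=270, draw]
  FD 2.8: (9.4,-29.5) -> (9.4,-32.3) [heading=270, draw]
  FD 13.8: (9.4,-32.3) -> (9.4,-46.1) [heading=270, draw]
  -- iteration 2/3 --
  FD 9.7: (9.4,-46.1) -> (9.4,-55.8) [heading=270, draw]
  FD 2.8: (9.4,-55.8) -> (9.4,-58.6) [heading=270, draw]
  FD 13.8: (9.4,-58.6) -> (9.4,-72.4) [heading=270, draw]
  -- iteration 3/3 --
  FD 9.7: (9.4,-72.4) -> (9.4,-82.1) [heading=270, draw]
  FD 2.8: (9.4,-82.1) -> (9.4,-84.9) [heading=270, draw]
  FD 13.8: (9.4,-84.9) -> (9.4,-98.7) [heading=270, draw]
]
LT 121: heading 270 -> 31
FD 3.4: (9.4,-98.7) -> (12.314,-96.949) [heading=31, draw]
PD: pen down
LT 270: heading 31 -> 301
FD 13.5: (12.314,-96.949) -> (19.267,-108.521) [heading=301, draw]
FD 9.1: (19.267,-108.521) -> (23.954,-116.321) [heading=301, draw]
Final: pos=(23.954,-116.321), heading=301, 16 segment(s) drawn
Segments drawn: 16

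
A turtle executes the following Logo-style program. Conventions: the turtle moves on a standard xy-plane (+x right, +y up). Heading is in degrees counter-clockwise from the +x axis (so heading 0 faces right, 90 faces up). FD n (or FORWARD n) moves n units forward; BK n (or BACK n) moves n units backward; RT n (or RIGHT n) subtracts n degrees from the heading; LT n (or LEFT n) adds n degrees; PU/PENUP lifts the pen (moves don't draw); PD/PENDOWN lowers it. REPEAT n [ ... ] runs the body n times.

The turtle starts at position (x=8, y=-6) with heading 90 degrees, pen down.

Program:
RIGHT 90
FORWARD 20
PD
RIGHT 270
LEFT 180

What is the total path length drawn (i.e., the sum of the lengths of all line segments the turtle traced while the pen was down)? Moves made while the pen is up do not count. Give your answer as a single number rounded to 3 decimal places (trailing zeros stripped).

Executing turtle program step by step:
Start: pos=(8,-6), heading=90, pen down
RT 90: heading 90 -> 0
FD 20: (8,-6) -> (28,-6) [heading=0, draw]
PD: pen down
RT 270: heading 0 -> 90
LT 180: heading 90 -> 270
Final: pos=(28,-6), heading=270, 1 segment(s) drawn

Segment lengths:
  seg 1: (8,-6) -> (28,-6), length = 20
Total = 20

Answer: 20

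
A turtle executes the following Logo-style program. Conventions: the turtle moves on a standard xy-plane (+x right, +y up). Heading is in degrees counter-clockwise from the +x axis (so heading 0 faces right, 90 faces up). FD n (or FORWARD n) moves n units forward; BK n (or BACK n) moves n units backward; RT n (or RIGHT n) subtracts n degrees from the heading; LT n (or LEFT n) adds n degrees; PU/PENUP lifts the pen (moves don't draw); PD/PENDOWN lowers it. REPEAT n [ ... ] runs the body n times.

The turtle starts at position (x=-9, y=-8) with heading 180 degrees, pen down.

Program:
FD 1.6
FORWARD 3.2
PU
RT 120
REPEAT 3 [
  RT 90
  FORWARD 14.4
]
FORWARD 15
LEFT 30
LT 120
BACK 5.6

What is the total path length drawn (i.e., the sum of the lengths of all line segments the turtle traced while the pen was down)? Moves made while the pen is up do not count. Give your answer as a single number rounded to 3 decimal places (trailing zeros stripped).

Executing turtle program step by step:
Start: pos=(-9,-8), heading=180, pen down
FD 1.6: (-9,-8) -> (-10.6,-8) [heading=180, draw]
FD 3.2: (-10.6,-8) -> (-13.8,-8) [heading=180, draw]
PU: pen up
RT 120: heading 180 -> 60
REPEAT 3 [
  -- iteration 1/3 --
  RT 90: heading 60 -> 330
  FD 14.4: (-13.8,-8) -> (-1.329,-15.2) [heading=330, move]
  -- iteration 2/3 --
  RT 90: heading 330 -> 240
  FD 14.4: (-1.329,-15.2) -> (-8.529,-27.671) [heading=240, move]
  -- iteration 3/3 --
  RT 90: heading 240 -> 150
  FD 14.4: (-8.529,-27.671) -> (-21,-20.471) [heading=150, move]
]
FD 15: (-21,-20.471) -> (-33.99,-12.971) [heading=150, move]
LT 30: heading 150 -> 180
LT 120: heading 180 -> 300
BK 5.6: (-33.99,-12.971) -> (-36.79,-8.121) [heading=300, move]
Final: pos=(-36.79,-8.121), heading=300, 2 segment(s) drawn

Segment lengths:
  seg 1: (-9,-8) -> (-10.6,-8), length = 1.6
  seg 2: (-10.6,-8) -> (-13.8,-8), length = 3.2
Total = 4.8

Answer: 4.8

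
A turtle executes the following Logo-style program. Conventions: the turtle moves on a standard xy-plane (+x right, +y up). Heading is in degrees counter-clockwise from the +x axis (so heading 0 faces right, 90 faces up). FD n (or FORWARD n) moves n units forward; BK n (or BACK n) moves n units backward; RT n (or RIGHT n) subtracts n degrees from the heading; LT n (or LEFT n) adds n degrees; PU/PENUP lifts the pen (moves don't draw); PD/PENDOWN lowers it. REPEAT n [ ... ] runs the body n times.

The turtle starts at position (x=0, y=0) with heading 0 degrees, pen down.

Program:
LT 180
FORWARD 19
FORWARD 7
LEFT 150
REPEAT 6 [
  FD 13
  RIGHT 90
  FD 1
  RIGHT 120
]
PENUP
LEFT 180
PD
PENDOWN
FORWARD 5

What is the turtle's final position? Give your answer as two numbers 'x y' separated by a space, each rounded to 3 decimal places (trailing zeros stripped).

Executing turtle program step by step:
Start: pos=(0,0), heading=0, pen down
LT 180: heading 0 -> 180
FD 19: (0,0) -> (-19,0) [heading=180, draw]
FD 7: (-19,0) -> (-26,0) [heading=180, draw]
LT 150: heading 180 -> 330
REPEAT 6 [
  -- iteration 1/6 --
  FD 13: (-26,0) -> (-14.742,-6.5) [heading=330, draw]
  RT 90: heading 330 -> 240
  FD 1: (-14.742,-6.5) -> (-15.242,-7.366) [heading=240, draw]
  RT 120: heading 240 -> 120
  -- iteration 2/6 --
  FD 13: (-15.242,-7.366) -> (-21.742,3.892) [heading=120, draw]
  RT 90: heading 120 -> 30
  FD 1: (-21.742,3.892) -> (-20.876,4.392) [heading=30, draw]
  RT 120: heading 30 -> 270
  -- iteration 3/6 --
  FD 13: (-20.876,4.392) -> (-20.876,-8.608) [heading=270, draw]
  RT 90: heading 270 -> 180
  FD 1: (-20.876,-8.608) -> (-21.876,-8.608) [heading=180, draw]
  RT 120: heading 180 -> 60
  -- iteration 4/6 --
  FD 13: (-21.876,-8.608) -> (-15.376,2.651) [heading=60, draw]
  RT 90: heading 60 -> 330
  FD 1: (-15.376,2.651) -> (-14.51,2.151) [heading=330, draw]
  RT 120: heading 330 -> 210
  -- iteration 5/6 --
  FD 13: (-14.51,2.151) -> (-25.768,-4.349) [heading=210, draw]
  RT 90: heading 210 -> 120
  FD 1: (-25.768,-4.349) -> (-26.268,-3.483) [heading=120, draw]
  RT 120: heading 120 -> 0
  -- iteration 6/6 --
  FD 13: (-26.268,-3.483) -> (-13.268,-3.483) [heading=0, draw]
  RT 90: heading 0 -> 270
  FD 1: (-13.268,-3.483) -> (-13.268,-4.483) [heading=270, draw]
  RT 120: heading 270 -> 150
]
PU: pen up
LT 180: heading 150 -> 330
PD: pen down
PD: pen down
FD 5: (-13.268,-4.483) -> (-8.938,-6.983) [heading=330, draw]
Final: pos=(-8.938,-6.983), heading=330, 15 segment(s) drawn

Answer: -8.938 -6.983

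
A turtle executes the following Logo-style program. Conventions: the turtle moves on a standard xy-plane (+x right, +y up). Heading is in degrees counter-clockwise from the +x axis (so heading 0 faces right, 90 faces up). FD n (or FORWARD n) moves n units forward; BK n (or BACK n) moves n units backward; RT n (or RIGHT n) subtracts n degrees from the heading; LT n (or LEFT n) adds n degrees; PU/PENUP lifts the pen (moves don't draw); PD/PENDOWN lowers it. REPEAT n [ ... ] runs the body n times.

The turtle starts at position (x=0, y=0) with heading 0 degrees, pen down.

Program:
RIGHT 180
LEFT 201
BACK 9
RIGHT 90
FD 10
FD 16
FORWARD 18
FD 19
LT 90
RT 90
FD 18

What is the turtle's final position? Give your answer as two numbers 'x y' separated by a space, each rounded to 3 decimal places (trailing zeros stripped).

Executing turtle program step by step:
Start: pos=(0,0), heading=0, pen down
RT 180: heading 0 -> 180
LT 201: heading 180 -> 21
BK 9: (0,0) -> (-8.402,-3.225) [heading=21, draw]
RT 90: heading 21 -> 291
FD 10: (-8.402,-3.225) -> (-4.819,-12.561) [heading=291, draw]
FD 16: (-4.819,-12.561) -> (0.915,-27.498) [heading=291, draw]
FD 18: (0.915,-27.498) -> (7.366,-44.303) [heading=291, draw]
FD 19: (7.366,-44.303) -> (14.175,-62.041) [heading=291, draw]
LT 90: heading 291 -> 21
RT 90: heading 21 -> 291
FD 18: (14.175,-62.041) -> (20.626,-78.845) [heading=291, draw]
Final: pos=(20.626,-78.845), heading=291, 6 segment(s) drawn

Answer: 20.626 -78.845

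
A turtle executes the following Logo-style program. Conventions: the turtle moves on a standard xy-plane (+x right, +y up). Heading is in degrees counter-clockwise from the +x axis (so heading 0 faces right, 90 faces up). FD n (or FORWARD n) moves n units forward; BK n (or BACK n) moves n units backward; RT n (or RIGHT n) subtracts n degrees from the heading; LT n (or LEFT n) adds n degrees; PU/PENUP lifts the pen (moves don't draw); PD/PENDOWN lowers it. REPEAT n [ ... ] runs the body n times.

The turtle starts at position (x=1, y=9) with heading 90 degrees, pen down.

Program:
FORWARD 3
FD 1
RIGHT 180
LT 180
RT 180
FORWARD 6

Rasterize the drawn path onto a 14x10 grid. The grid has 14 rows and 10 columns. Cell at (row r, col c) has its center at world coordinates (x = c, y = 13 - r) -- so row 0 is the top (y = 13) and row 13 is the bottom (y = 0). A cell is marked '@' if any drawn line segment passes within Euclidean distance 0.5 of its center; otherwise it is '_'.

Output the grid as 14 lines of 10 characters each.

Answer: _@________
_@________
_@________
_@________
_@________
_@________
_@________
__________
__________
__________
__________
__________
__________
__________

Derivation:
Segment 0: (1,9) -> (1,12)
Segment 1: (1,12) -> (1,13)
Segment 2: (1,13) -> (1,7)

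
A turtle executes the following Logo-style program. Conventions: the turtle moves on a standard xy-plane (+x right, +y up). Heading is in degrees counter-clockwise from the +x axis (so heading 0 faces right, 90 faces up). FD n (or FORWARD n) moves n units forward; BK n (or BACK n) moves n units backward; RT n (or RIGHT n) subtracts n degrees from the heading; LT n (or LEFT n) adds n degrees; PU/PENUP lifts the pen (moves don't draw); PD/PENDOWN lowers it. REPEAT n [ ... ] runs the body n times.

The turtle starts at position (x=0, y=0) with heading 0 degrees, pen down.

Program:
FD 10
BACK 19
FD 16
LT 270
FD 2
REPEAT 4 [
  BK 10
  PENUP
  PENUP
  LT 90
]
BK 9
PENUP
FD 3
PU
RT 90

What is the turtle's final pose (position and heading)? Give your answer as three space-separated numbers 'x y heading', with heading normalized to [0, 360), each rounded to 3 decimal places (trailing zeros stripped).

Answer: 7 4 180

Derivation:
Executing turtle program step by step:
Start: pos=(0,0), heading=0, pen down
FD 10: (0,0) -> (10,0) [heading=0, draw]
BK 19: (10,0) -> (-9,0) [heading=0, draw]
FD 16: (-9,0) -> (7,0) [heading=0, draw]
LT 270: heading 0 -> 270
FD 2: (7,0) -> (7,-2) [heading=270, draw]
REPEAT 4 [
  -- iteration 1/4 --
  BK 10: (7,-2) -> (7,8) [heading=270, draw]
  PU: pen up
  PU: pen up
  LT 90: heading 270 -> 0
  -- iteration 2/4 --
  BK 10: (7,8) -> (-3,8) [heading=0, move]
  PU: pen up
  PU: pen up
  LT 90: heading 0 -> 90
  -- iteration 3/4 --
  BK 10: (-3,8) -> (-3,-2) [heading=90, move]
  PU: pen up
  PU: pen up
  LT 90: heading 90 -> 180
  -- iteration 4/4 --
  BK 10: (-3,-2) -> (7,-2) [heading=180, move]
  PU: pen up
  PU: pen up
  LT 90: heading 180 -> 270
]
BK 9: (7,-2) -> (7,7) [heading=270, move]
PU: pen up
FD 3: (7,7) -> (7,4) [heading=270, move]
PU: pen up
RT 90: heading 270 -> 180
Final: pos=(7,4), heading=180, 5 segment(s) drawn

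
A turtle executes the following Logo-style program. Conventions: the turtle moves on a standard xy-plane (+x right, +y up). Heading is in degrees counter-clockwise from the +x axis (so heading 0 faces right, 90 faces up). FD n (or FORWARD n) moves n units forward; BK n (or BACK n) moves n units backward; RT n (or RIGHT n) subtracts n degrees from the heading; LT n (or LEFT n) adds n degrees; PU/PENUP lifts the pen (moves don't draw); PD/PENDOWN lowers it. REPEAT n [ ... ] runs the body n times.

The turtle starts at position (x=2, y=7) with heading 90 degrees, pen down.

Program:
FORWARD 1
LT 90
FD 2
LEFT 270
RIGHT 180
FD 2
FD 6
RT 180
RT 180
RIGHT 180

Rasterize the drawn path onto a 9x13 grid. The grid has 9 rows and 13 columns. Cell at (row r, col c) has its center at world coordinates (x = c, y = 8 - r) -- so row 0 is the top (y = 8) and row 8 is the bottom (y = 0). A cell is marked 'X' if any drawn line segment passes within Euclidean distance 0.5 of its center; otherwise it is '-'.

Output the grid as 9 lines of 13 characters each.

Segment 0: (2,7) -> (2,8)
Segment 1: (2,8) -> (0,8)
Segment 2: (0,8) -> (-0,6)
Segment 3: (-0,6) -> (-0,0)

Answer: XXX----------
X-X----------
X------------
X------------
X------------
X------------
X------------
X------------
X------------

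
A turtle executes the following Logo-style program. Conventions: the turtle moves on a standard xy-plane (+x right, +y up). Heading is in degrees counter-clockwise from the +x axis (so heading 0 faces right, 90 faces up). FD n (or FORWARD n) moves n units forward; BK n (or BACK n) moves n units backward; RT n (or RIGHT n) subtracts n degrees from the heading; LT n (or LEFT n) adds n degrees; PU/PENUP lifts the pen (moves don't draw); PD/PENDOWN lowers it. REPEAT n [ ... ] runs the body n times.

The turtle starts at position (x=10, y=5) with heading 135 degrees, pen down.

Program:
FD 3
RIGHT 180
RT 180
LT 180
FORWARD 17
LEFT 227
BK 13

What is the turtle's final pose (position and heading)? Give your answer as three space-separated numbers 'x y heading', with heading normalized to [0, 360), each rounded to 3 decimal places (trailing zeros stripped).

Answer: 32.892 -4.446 182

Derivation:
Executing turtle program step by step:
Start: pos=(10,5), heading=135, pen down
FD 3: (10,5) -> (7.879,7.121) [heading=135, draw]
RT 180: heading 135 -> 315
RT 180: heading 315 -> 135
LT 180: heading 135 -> 315
FD 17: (7.879,7.121) -> (19.899,-4.899) [heading=315, draw]
LT 227: heading 315 -> 182
BK 13: (19.899,-4.899) -> (32.892,-4.446) [heading=182, draw]
Final: pos=(32.892,-4.446), heading=182, 3 segment(s) drawn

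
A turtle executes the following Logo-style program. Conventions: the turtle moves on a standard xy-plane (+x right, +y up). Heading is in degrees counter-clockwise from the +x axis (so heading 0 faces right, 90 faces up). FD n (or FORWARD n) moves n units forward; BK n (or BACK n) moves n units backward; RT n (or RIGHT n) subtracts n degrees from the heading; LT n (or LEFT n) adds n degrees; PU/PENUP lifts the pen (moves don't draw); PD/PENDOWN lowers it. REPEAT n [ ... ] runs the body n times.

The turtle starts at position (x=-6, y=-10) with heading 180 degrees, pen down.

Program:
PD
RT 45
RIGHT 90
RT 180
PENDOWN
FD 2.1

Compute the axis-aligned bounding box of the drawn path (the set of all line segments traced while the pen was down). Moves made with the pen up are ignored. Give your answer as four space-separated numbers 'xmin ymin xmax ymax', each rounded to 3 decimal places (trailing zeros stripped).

Executing turtle program step by step:
Start: pos=(-6,-10), heading=180, pen down
PD: pen down
RT 45: heading 180 -> 135
RT 90: heading 135 -> 45
RT 180: heading 45 -> 225
PD: pen down
FD 2.1: (-6,-10) -> (-7.485,-11.485) [heading=225, draw]
Final: pos=(-7.485,-11.485), heading=225, 1 segment(s) drawn

Segment endpoints: x in {-7.485, -6}, y in {-11.485, -10}
xmin=-7.485, ymin=-11.485, xmax=-6, ymax=-10

Answer: -7.485 -11.485 -6 -10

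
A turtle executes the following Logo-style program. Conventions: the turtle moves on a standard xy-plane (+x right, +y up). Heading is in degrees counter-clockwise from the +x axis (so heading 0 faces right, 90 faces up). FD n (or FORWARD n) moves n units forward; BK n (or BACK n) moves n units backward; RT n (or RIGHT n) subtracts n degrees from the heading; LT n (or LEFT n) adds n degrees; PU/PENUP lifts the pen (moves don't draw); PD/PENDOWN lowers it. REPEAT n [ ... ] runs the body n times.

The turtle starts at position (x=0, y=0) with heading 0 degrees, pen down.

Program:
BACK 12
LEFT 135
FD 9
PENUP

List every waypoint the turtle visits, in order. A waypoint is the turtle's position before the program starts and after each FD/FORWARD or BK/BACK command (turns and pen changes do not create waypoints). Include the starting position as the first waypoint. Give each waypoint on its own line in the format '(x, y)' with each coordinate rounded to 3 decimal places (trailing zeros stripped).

Answer: (0, 0)
(-12, 0)
(-18.364, 6.364)

Derivation:
Executing turtle program step by step:
Start: pos=(0,0), heading=0, pen down
BK 12: (0,0) -> (-12,0) [heading=0, draw]
LT 135: heading 0 -> 135
FD 9: (-12,0) -> (-18.364,6.364) [heading=135, draw]
PU: pen up
Final: pos=(-18.364,6.364), heading=135, 2 segment(s) drawn
Waypoints (3 total):
(0, 0)
(-12, 0)
(-18.364, 6.364)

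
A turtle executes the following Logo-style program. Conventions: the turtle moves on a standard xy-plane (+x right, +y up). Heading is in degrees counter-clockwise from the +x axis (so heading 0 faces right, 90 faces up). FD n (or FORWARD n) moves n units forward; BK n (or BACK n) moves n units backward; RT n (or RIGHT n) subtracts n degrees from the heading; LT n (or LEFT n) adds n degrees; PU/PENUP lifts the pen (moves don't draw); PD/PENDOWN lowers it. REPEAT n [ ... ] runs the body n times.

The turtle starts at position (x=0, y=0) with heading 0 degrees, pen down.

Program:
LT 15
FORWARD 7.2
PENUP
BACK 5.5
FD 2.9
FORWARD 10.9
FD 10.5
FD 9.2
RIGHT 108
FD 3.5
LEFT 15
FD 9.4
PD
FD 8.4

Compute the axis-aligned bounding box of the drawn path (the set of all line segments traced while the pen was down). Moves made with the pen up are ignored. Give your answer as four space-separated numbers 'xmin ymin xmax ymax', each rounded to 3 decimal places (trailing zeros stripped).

Executing turtle program step by step:
Start: pos=(0,0), heading=0, pen down
LT 15: heading 0 -> 15
FD 7.2: (0,0) -> (6.955,1.863) [heading=15, draw]
PU: pen up
BK 5.5: (6.955,1.863) -> (1.642,0.44) [heading=15, move]
FD 2.9: (1.642,0.44) -> (4.443,1.191) [heading=15, move]
FD 10.9: (4.443,1.191) -> (14.972,4.012) [heading=15, move]
FD 10.5: (14.972,4.012) -> (25.114,6.729) [heading=15, move]
FD 9.2: (25.114,6.729) -> (34.001,9.11) [heading=15, move]
RT 108: heading 15 -> 267
FD 3.5: (34.001,9.11) -> (33.817,5.615) [heading=267, move]
LT 15: heading 267 -> 282
FD 9.4: (33.817,5.615) -> (35.772,-3.579) [heading=282, move]
PD: pen down
FD 8.4: (35.772,-3.579) -> (37.518,-11.796) [heading=282, draw]
Final: pos=(37.518,-11.796), heading=282, 2 segment(s) drawn

Segment endpoints: x in {0, 6.955, 35.772, 37.518}, y in {-11.796, -3.579, 0, 1.863}
xmin=0, ymin=-11.796, xmax=37.518, ymax=1.863

Answer: 0 -11.796 37.518 1.863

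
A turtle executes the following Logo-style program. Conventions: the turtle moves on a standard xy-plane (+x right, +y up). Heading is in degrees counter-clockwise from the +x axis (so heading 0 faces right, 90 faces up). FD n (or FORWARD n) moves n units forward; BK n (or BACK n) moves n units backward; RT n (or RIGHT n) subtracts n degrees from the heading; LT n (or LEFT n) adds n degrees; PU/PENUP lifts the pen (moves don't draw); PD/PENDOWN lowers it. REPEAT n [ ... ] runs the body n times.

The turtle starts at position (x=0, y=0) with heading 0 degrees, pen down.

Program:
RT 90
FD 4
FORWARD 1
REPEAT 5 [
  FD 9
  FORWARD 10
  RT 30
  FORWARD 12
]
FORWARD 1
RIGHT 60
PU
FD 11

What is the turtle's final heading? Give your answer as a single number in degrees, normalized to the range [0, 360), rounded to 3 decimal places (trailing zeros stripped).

Executing turtle program step by step:
Start: pos=(0,0), heading=0, pen down
RT 90: heading 0 -> 270
FD 4: (0,0) -> (0,-4) [heading=270, draw]
FD 1: (0,-4) -> (0,-5) [heading=270, draw]
REPEAT 5 [
  -- iteration 1/5 --
  FD 9: (0,-5) -> (0,-14) [heading=270, draw]
  FD 10: (0,-14) -> (0,-24) [heading=270, draw]
  RT 30: heading 270 -> 240
  FD 12: (0,-24) -> (-6,-34.392) [heading=240, draw]
  -- iteration 2/5 --
  FD 9: (-6,-34.392) -> (-10.5,-42.187) [heading=240, draw]
  FD 10: (-10.5,-42.187) -> (-15.5,-50.847) [heading=240, draw]
  RT 30: heading 240 -> 210
  FD 12: (-15.5,-50.847) -> (-25.892,-56.847) [heading=210, draw]
  -- iteration 3/5 --
  FD 9: (-25.892,-56.847) -> (-33.687,-61.347) [heading=210, draw]
  FD 10: (-33.687,-61.347) -> (-42.347,-66.347) [heading=210, draw]
  RT 30: heading 210 -> 180
  FD 12: (-42.347,-66.347) -> (-54.347,-66.347) [heading=180, draw]
  -- iteration 4/5 --
  FD 9: (-54.347,-66.347) -> (-63.347,-66.347) [heading=180, draw]
  FD 10: (-63.347,-66.347) -> (-73.347,-66.347) [heading=180, draw]
  RT 30: heading 180 -> 150
  FD 12: (-73.347,-66.347) -> (-83.739,-60.347) [heading=150, draw]
  -- iteration 5/5 --
  FD 9: (-83.739,-60.347) -> (-91.533,-55.847) [heading=150, draw]
  FD 10: (-91.533,-55.847) -> (-100.194,-50.847) [heading=150, draw]
  RT 30: heading 150 -> 120
  FD 12: (-100.194,-50.847) -> (-106.194,-40.454) [heading=120, draw]
]
FD 1: (-106.194,-40.454) -> (-106.694,-39.588) [heading=120, draw]
RT 60: heading 120 -> 60
PU: pen up
FD 11: (-106.694,-39.588) -> (-101.194,-30.062) [heading=60, move]
Final: pos=(-101.194,-30.062), heading=60, 18 segment(s) drawn

Answer: 60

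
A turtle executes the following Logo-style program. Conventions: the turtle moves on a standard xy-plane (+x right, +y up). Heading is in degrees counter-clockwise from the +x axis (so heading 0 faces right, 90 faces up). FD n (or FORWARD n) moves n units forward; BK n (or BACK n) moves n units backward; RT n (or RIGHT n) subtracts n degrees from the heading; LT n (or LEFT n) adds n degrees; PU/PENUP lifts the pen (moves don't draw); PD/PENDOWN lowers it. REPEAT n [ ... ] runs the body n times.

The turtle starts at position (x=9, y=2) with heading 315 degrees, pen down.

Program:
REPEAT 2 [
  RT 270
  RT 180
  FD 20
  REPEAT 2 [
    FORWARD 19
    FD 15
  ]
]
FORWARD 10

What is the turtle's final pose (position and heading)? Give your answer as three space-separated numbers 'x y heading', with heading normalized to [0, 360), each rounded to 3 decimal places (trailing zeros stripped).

Answer: -122.522 9.071 135

Derivation:
Executing turtle program step by step:
Start: pos=(9,2), heading=315, pen down
REPEAT 2 [
  -- iteration 1/2 --
  RT 270: heading 315 -> 45
  RT 180: heading 45 -> 225
  FD 20: (9,2) -> (-5.142,-12.142) [heading=225, draw]
  REPEAT 2 [
    -- iteration 1/2 --
    FD 19: (-5.142,-12.142) -> (-18.577,-25.577) [heading=225, draw]
    FD 15: (-18.577,-25.577) -> (-29.184,-36.184) [heading=225, draw]
    -- iteration 2/2 --
    FD 19: (-29.184,-36.184) -> (-42.619,-49.619) [heading=225, draw]
    FD 15: (-42.619,-49.619) -> (-53.225,-60.225) [heading=225, draw]
  ]
  -- iteration 2/2 --
  RT 270: heading 225 -> 315
  RT 180: heading 315 -> 135
  FD 20: (-53.225,-60.225) -> (-67.368,-46.083) [heading=135, draw]
  REPEAT 2 [
    -- iteration 1/2 --
    FD 19: (-67.368,-46.083) -> (-80.803,-32.648) [heading=135, draw]
    FD 15: (-80.803,-32.648) -> (-91.409,-22.042) [heading=135, draw]
    -- iteration 2/2 --
    FD 19: (-91.409,-22.042) -> (-104.844,-8.607) [heading=135, draw]
    FD 15: (-104.844,-8.607) -> (-115.451,2) [heading=135, draw]
  ]
]
FD 10: (-115.451,2) -> (-122.522,9.071) [heading=135, draw]
Final: pos=(-122.522,9.071), heading=135, 11 segment(s) drawn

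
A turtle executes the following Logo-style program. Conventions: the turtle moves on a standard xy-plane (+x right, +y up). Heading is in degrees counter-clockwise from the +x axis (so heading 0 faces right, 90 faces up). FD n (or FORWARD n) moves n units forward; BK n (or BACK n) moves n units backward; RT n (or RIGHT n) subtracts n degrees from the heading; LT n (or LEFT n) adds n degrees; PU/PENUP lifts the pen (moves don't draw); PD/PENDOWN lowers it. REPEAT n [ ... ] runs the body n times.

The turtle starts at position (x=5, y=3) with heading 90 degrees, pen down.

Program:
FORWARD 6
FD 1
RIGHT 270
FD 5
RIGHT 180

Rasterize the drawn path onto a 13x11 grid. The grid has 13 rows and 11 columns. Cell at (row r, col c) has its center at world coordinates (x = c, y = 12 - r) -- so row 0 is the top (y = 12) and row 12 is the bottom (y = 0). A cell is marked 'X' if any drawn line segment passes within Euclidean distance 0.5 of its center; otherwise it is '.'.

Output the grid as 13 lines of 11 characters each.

Answer: ...........
...........
XXXXXX.....
.....X.....
.....X.....
.....X.....
.....X.....
.....X.....
.....X.....
.....X.....
...........
...........
...........

Derivation:
Segment 0: (5,3) -> (5,9)
Segment 1: (5,9) -> (5,10)
Segment 2: (5,10) -> (0,10)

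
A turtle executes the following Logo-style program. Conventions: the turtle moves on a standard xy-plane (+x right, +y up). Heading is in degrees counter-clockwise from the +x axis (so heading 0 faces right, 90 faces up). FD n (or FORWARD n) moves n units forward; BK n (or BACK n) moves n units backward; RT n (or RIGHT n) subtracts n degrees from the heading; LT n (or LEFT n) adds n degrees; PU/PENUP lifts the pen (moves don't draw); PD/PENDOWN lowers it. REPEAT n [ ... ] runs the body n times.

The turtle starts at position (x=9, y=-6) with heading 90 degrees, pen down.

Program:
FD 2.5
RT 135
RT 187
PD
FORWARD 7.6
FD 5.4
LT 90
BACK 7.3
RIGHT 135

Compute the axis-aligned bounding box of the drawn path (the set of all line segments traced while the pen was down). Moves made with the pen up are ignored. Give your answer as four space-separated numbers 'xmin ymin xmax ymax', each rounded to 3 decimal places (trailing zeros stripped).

Executing turtle program step by step:
Start: pos=(9,-6), heading=90, pen down
FD 2.5: (9,-6) -> (9,-3.5) [heading=90, draw]
RT 135: heading 90 -> 315
RT 187: heading 315 -> 128
PD: pen down
FD 7.6: (9,-3.5) -> (4.321,2.489) [heading=128, draw]
FD 5.4: (4.321,2.489) -> (0.996,6.744) [heading=128, draw]
LT 90: heading 128 -> 218
BK 7.3: (0.996,6.744) -> (6.749,11.238) [heading=218, draw]
RT 135: heading 218 -> 83
Final: pos=(6.749,11.238), heading=83, 4 segment(s) drawn

Segment endpoints: x in {0.996, 4.321, 6.749, 9}, y in {-6, -3.5, 2.489, 6.744, 11.238}
xmin=0.996, ymin=-6, xmax=9, ymax=11.238

Answer: 0.996 -6 9 11.238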